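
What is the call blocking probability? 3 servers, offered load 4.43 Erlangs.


B(N,A) = (A^N/N!) / sum(A^k/k!, k=0..N) with N=3, A=4.43 = 0.4873

0.4873


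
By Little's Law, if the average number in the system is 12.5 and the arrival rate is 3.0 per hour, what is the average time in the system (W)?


W = L / lambda = 12.5 / 3.0 = 4.1667 hours

4.1667 hours


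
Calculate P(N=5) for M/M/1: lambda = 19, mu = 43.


rho = 19/43; P(n) = (1-rho)*rho^n = (1-19/43)*(19/43)^5 = 0.0094

0.0094


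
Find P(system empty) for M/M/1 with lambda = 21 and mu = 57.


P0 = 1 - rho = 1 - 21/57 = 0.6316

0.6316


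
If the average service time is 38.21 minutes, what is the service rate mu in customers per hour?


mu = 60 / avg_service_time = 60 / 38.21 = 1.57 per hour

1.57 per hour


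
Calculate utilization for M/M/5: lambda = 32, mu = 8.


rho = lambda/(c*mu) = 32/(5*8) = 0.8

0.8


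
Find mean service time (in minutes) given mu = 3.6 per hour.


Mean service time = 60/mu = 60/3.6 = 16.67 minutes

16.67 minutes


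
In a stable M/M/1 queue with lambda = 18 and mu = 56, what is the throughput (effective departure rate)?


For a stable queue (lambda < mu), throughput = lambda = 18 per hour

18 per hour


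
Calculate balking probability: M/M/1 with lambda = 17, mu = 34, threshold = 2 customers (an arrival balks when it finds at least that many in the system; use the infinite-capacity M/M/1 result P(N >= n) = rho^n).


P(N >= 2) = rho^2 = (17/34)^2 = 0.25

0.25


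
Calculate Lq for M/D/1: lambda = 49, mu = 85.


M/D/1: Lq = rho^2 / (2*(1-rho)) where rho = 49/85; Lq = 0.39

0.39


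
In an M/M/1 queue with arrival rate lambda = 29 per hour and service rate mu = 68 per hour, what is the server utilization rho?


rho = lambda/mu = 29/68 = 0.4265

0.4265


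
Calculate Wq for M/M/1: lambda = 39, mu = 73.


rho = 39/73; Wq = rho/(mu - lambda) = 0.0157 hours

0.0157 hours


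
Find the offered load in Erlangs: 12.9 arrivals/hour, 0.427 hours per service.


Offered load a = lambda * E[S] = 12.9 * 0.427 = 5.51 Erlangs

5.51 Erlangs


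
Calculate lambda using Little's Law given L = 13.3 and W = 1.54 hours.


lambda = L / W = 13.3 / 1.54 = 8.64 per hour

8.64 per hour


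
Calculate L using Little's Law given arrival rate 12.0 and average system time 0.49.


L = lambda * W = 12.0 * 0.49 = 5.88

5.88


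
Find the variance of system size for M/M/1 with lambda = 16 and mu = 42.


rho = 16/42; Var(N) = rho/(1-rho)^2 = 0.99

0.99


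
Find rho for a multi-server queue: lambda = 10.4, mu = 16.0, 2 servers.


rho = lambda / (c * mu) = 10.4 / (2 * 16.0) = 0.325

0.325


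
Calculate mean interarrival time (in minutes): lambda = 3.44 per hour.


Mean interarrival time = 60/lambda = 60/3.44 = 17.44 minutes

17.44 minutes


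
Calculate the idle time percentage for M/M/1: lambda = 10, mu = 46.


Idle fraction = (1 - rho) * 100 = (1 - 10/46) * 100 = 78.3%

78.3%


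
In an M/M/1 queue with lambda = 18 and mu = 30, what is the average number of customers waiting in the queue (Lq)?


rho = 18/30; Lq = rho^2/(1-rho) = 0.9

0.9


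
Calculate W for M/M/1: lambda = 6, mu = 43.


W = 1/(mu - lambda) = 1/(43 - 6) = 0.027 hours

0.027 hours


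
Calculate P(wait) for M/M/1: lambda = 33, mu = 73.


P(wait) = rho = lambda/mu = 33/73 = 0.4521

0.4521


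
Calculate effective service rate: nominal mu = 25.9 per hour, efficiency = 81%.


Effective rate = mu * efficiency = 25.9 * 0.81 = 20.98 per hour

20.98 per hour


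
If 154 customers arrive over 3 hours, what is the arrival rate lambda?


lambda = total arrivals / time = 154 / 3 = 51.33 per hour

51.33 per hour


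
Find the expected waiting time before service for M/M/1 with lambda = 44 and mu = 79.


rho = 44/79; Wq = rho/(mu - lambda) = 0.0159 hours

0.0159 hours


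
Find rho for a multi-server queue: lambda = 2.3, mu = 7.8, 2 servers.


rho = lambda / (c * mu) = 2.3 / (2 * 7.8) = 0.1474

0.1474


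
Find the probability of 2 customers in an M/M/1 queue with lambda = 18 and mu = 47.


rho = 18/47; P(n) = (1-rho)*rho^n = (1-18/47)*(18/47)^2 = 0.0905

0.0905


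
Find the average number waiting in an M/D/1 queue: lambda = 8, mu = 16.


M/D/1: Lq = rho^2 / (2*(1-rho)) where rho = 8/16; Lq = 0.25

0.25


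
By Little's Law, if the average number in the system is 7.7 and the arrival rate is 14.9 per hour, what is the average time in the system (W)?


W = L / lambda = 7.7 / 14.9 = 0.5168 hours

0.5168 hours


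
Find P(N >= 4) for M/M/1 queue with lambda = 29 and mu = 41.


P(N >= 4) = rho^4 = (29/41)^4 = 0.2503

0.2503


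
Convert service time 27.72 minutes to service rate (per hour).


mu = 60 / avg_service_time = 60 / 27.72 = 2.16 per hour

2.16 per hour


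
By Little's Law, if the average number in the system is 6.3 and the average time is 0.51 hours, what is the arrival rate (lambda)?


lambda = L / W = 6.3 / 0.51 = 12.35 per hour

12.35 per hour


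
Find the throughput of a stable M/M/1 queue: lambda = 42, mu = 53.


For a stable queue (lambda < mu), throughput = lambda = 42 per hour

42 per hour


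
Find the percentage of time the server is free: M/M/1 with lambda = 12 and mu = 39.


Idle fraction = (1 - rho) * 100 = (1 - 12/39) * 100 = 69.2%

69.2%


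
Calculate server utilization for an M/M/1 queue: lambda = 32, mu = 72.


rho = lambda/mu = 32/72 = 0.4444

0.4444


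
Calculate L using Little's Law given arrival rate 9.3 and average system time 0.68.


L = lambda * W = 9.3 * 0.68 = 6.32

6.32


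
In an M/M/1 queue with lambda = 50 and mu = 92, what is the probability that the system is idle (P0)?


P0 = 1 - rho = 1 - 50/92 = 0.4565

0.4565


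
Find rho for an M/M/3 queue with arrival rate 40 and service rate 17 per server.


rho = lambda/(c*mu) = 40/(3*17) = 0.7843

0.7843


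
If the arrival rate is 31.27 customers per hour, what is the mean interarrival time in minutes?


Mean interarrival time = 60/lambda = 60/31.27 = 1.92 minutes

1.92 minutes


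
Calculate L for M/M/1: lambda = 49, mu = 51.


rho = 49/51; L = rho/(1-rho) = 24.5

24.5


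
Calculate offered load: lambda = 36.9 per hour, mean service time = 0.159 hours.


Offered load a = lambda * E[S] = 36.9 * 0.159 = 5.87 Erlangs

5.87 Erlangs


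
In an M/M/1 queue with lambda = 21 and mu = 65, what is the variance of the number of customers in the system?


rho = 21/65; Var(N) = rho/(1-rho)^2 = 0.71

0.71


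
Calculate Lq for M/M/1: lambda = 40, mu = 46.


rho = 40/46; Lq = rho^2/(1-rho) = 5.8

5.8


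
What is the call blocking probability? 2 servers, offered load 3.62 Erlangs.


B(N,A) = (A^N/N!) / sum(A^k/k!, k=0..N) with N=2, A=3.62 = 0.5865

0.5865


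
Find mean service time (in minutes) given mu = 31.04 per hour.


Mean service time = 60/mu = 60/31.04 = 1.93 minutes

1.93 minutes


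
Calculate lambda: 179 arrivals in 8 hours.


lambda = total arrivals / time = 179 / 8 = 22.38 per hour

22.38 per hour


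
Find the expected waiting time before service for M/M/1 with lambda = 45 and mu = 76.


rho = 45/76; Wq = rho/(mu - lambda) = 0.0191 hours

0.0191 hours


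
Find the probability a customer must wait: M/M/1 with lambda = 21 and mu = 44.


P(wait) = rho = lambda/mu = 21/44 = 0.4773

0.4773


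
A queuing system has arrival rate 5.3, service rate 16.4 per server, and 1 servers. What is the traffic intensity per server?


rho = lambda / (c * mu) = 5.3 / (1 * 16.4) = 0.3232

0.3232


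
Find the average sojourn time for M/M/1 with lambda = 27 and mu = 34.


W = 1/(mu - lambda) = 1/(34 - 27) = 0.1429 hours

0.1429 hours


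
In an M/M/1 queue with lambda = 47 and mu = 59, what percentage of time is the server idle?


Idle fraction = (1 - rho) * 100 = (1 - 47/59) * 100 = 20.3%

20.3%


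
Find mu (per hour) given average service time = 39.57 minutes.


mu = 60 / avg_service_time = 60 / 39.57 = 1.52 per hour

1.52 per hour


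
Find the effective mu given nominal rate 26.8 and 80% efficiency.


Effective rate = mu * efficiency = 26.8 * 0.8 = 21.44 per hour

21.44 per hour


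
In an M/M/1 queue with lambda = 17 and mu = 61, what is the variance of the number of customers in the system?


rho = 17/61; Var(N) = rho/(1-rho)^2 = 0.54

0.54


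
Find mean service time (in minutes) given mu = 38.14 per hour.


Mean service time = 60/mu = 60/38.14 = 1.57 minutes

1.57 minutes


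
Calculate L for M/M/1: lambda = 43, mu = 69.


rho = 43/69; L = rho/(1-rho) = 1.65

1.65


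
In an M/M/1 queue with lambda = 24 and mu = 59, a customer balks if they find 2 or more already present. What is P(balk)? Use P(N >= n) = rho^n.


P(N >= 2) = rho^2 = (24/59)^2 = 0.1655

0.1655


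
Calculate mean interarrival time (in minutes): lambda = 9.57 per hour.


Mean interarrival time = 60/lambda = 60/9.57 = 6.27 minutes

6.27 minutes


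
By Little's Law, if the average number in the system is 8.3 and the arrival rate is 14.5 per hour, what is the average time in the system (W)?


W = L / lambda = 8.3 / 14.5 = 0.5724 hours

0.5724 hours


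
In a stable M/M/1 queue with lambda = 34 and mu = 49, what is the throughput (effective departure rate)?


For a stable queue (lambda < mu), throughput = lambda = 34 per hour

34 per hour


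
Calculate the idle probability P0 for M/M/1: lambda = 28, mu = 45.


P0 = 1 - rho = 1 - 28/45 = 0.3778

0.3778


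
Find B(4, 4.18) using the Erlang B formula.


B(N,A) = (A^N/N!) / sum(A^k/k!, k=0..N) with N=4, A=4.18 = 0.3278

0.3278


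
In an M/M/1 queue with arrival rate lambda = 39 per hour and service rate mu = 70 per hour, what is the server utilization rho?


rho = lambda/mu = 39/70 = 0.5571

0.5571


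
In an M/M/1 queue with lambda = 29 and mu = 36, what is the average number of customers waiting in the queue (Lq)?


rho = 29/36; Lq = rho^2/(1-rho) = 3.34

3.34


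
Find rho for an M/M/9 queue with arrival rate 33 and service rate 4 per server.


rho = lambda/(c*mu) = 33/(9*4) = 0.9167

0.9167


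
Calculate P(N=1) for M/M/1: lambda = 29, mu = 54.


rho = 29/54; P(n) = (1-rho)*rho^n = (1-29/54)*(29/54)^1 = 0.2486

0.2486


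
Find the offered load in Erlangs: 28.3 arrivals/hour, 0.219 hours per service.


Offered load a = lambda * E[S] = 28.3 * 0.219 = 6.2 Erlangs

6.2 Erlangs


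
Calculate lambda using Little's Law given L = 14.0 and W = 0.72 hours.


lambda = L / W = 14.0 / 0.72 = 19.44 per hour

19.44 per hour


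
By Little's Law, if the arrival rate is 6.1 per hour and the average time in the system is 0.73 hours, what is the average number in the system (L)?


L = lambda * W = 6.1 * 0.73 = 4.45

4.45


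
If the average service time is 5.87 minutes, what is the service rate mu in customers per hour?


mu = 60 / avg_service_time = 60 / 5.87 = 10.22 per hour

10.22 per hour


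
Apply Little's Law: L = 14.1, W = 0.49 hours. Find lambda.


lambda = L / W = 14.1 / 0.49 = 28.78 per hour

28.78 per hour


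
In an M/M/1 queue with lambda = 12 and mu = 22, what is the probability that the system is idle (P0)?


P0 = 1 - rho = 1 - 12/22 = 0.4545

0.4545


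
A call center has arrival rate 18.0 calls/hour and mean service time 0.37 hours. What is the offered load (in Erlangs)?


Offered load a = lambda * E[S] = 18.0 * 0.37 = 6.66 Erlangs

6.66 Erlangs


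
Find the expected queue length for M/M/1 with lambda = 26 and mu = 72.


rho = 26/72; Lq = rho^2/(1-rho) = 0.2

0.2


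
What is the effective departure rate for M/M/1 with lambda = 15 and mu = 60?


For a stable queue (lambda < mu), throughput = lambda = 15 per hour

15 per hour


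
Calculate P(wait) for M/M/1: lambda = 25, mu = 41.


P(wait) = rho = lambda/mu = 25/41 = 0.6098

0.6098


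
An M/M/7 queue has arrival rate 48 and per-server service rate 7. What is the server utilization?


rho = lambda/(c*mu) = 48/(7*7) = 0.9796

0.9796


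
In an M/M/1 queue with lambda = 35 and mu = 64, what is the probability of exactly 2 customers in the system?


rho = 35/64; P(n) = (1-rho)*rho^n = (1-35/64)*(35/64)^2 = 0.1355

0.1355


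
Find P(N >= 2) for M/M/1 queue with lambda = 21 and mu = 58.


P(N >= 2) = rho^2 = (21/58)^2 = 0.1311

0.1311


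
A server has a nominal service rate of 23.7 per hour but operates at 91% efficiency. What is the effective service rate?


Effective rate = mu * efficiency = 23.7 * 0.91 = 21.57 per hour

21.57 per hour


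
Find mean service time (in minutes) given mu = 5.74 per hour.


Mean service time = 60/mu = 60/5.74 = 10.45 minutes

10.45 minutes


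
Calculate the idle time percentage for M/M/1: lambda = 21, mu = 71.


Idle fraction = (1 - rho) * 100 = (1 - 21/71) * 100 = 70.4%

70.4%


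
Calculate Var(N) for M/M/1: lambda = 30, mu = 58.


rho = 30/58; Var(N) = rho/(1-rho)^2 = 2.22

2.22


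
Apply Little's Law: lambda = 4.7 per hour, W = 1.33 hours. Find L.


L = lambda * W = 4.7 * 1.33 = 6.25

6.25


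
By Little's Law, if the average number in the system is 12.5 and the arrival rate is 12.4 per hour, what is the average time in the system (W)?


W = L / lambda = 12.5 / 12.4 = 1.0081 hours

1.0081 hours


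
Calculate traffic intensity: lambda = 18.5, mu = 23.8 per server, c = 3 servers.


rho = lambda / (c * mu) = 18.5 / (3 * 23.8) = 0.2591

0.2591


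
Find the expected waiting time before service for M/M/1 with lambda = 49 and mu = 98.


rho = 49/98; Wq = rho/(mu - lambda) = 0.0102 hours

0.0102 hours


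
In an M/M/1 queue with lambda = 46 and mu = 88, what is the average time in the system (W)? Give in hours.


W = 1/(mu - lambda) = 1/(88 - 46) = 0.0238 hours

0.0238 hours


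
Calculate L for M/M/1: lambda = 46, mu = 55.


rho = 46/55; L = rho/(1-rho) = 5.11

5.11


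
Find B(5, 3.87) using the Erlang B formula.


B(N,A) = (A^N/N!) / sum(A^k/k!, k=0..N) with N=5, A=3.87 = 0.1874

0.1874


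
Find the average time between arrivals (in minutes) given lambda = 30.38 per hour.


Mean interarrival time = 60/lambda = 60/30.38 = 1.97 minutes

1.97 minutes


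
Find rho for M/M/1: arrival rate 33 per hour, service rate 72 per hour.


rho = lambda/mu = 33/72 = 0.4583

0.4583


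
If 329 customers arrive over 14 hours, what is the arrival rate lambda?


lambda = total arrivals / time = 329 / 14 = 23.5 per hour

23.5 per hour


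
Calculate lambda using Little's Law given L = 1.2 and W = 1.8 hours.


lambda = L / W = 1.2 / 1.8 = 0.67 per hour

0.67 per hour


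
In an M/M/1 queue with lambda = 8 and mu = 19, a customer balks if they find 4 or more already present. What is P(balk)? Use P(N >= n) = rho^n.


P(N >= 4) = rho^4 = (8/19)^4 = 0.0314

0.0314


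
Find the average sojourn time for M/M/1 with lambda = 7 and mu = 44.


W = 1/(mu - lambda) = 1/(44 - 7) = 0.027 hours

0.027 hours


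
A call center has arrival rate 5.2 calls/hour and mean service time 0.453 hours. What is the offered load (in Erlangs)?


Offered load a = lambda * E[S] = 5.2 * 0.453 = 2.36 Erlangs

2.36 Erlangs


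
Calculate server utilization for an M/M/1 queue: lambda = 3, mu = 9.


rho = lambda/mu = 3/9 = 0.3333

0.3333


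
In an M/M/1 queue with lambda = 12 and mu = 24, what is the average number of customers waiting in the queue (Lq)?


rho = 12/24; Lq = rho^2/(1-rho) = 0.5

0.5


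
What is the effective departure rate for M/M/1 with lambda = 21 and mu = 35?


For a stable queue (lambda < mu), throughput = lambda = 21 per hour

21 per hour


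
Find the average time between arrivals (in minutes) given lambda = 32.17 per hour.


Mean interarrival time = 60/lambda = 60/32.17 = 1.87 minutes

1.87 minutes


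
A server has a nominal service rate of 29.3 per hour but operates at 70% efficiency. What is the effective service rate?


Effective rate = mu * efficiency = 29.3 * 0.7 = 20.51 per hour

20.51 per hour


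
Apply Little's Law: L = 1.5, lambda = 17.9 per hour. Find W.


W = L / lambda = 1.5 / 17.9 = 0.0838 hours

0.0838 hours


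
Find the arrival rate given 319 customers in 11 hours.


lambda = total arrivals / time = 319 / 11 = 29.0 per hour

29.0 per hour


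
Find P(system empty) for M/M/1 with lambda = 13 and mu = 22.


P0 = 1 - rho = 1 - 13/22 = 0.4091

0.4091


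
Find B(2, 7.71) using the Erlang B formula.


B(N,A) = (A^N/N!) / sum(A^k/k!, k=0..N) with N=2, A=7.71 = 0.7734

0.7734


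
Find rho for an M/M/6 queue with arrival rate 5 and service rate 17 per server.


rho = lambda/(c*mu) = 5/(6*17) = 0.049

0.049


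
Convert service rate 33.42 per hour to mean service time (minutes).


Mean service time = 60/mu = 60/33.42 = 1.8 minutes

1.8 minutes


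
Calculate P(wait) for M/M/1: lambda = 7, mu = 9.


P(wait) = rho = lambda/mu = 7/9 = 0.7778

0.7778


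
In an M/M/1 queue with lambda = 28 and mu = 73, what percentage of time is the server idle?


Idle fraction = (1 - rho) * 100 = (1 - 28/73) * 100 = 61.6%

61.6%


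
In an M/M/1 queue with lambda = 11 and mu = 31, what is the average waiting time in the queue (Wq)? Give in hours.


rho = 11/31; Wq = rho/(mu - lambda) = 0.0177 hours

0.0177 hours


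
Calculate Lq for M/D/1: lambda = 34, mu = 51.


M/D/1: Lq = rho^2 / (2*(1-rho)) where rho = 34/51; Lq = 0.67

0.67


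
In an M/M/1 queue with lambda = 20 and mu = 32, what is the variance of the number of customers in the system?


rho = 20/32; Var(N) = rho/(1-rho)^2 = 4.44

4.44


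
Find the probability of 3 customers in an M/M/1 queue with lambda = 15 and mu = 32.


rho = 15/32; P(n) = (1-rho)*rho^n = (1-15/32)*(15/32)^3 = 0.0547

0.0547


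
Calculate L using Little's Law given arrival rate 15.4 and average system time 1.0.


L = lambda * W = 15.4 * 1.0 = 15.4

15.4


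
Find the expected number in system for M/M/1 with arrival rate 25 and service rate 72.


rho = 25/72; L = rho/(1-rho) = 0.53

0.53


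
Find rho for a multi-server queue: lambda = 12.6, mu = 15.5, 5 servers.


rho = lambda / (c * mu) = 12.6 / (5 * 15.5) = 0.1626

0.1626


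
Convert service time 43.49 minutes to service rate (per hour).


mu = 60 / avg_service_time = 60 / 43.49 = 1.38 per hour

1.38 per hour


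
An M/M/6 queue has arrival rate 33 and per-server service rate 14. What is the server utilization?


rho = lambda/(c*mu) = 33/(6*14) = 0.3929

0.3929


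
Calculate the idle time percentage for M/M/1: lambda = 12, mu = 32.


Idle fraction = (1 - rho) * 100 = (1 - 12/32) * 100 = 62.5%

62.5%


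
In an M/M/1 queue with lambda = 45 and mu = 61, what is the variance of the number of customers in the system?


rho = 45/61; Var(N) = rho/(1-rho)^2 = 10.72

10.72


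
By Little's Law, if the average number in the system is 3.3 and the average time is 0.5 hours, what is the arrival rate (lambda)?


lambda = L / W = 3.3 / 0.5 = 6.6 per hour

6.6 per hour


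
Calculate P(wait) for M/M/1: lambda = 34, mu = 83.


P(wait) = rho = lambda/mu = 34/83 = 0.4096

0.4096


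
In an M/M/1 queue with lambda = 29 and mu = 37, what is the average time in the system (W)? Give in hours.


W = 1/(mu - lambda) = 1/(37 - 29) = 0.125 hours

0.125 hours


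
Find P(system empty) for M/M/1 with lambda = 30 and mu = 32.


P0 = 1 - rho = 1 - 30/32 = 0.0625

0.0625


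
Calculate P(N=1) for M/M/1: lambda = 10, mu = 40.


rho = 10/40; P(n) = (1-rho)*rho^n = (1-10/40)*(10/40)^1 = 0.1875

0.1875


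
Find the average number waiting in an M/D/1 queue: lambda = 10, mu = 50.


M/D/1: Lq = rho^2 / (2*(1-rho)) where rho = 10/50; Lq = 0.03

0.03


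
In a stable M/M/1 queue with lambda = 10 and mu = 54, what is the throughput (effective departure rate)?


For a stable queue (lambda < mu), throughput = lambda = 10 per hour

10 per hour


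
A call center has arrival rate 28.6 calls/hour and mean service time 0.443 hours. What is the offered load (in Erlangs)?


Offered load a = lambda * E[S] = 28.6 * 0.443 = 12.67 Erlangs

12.67 Erlangs


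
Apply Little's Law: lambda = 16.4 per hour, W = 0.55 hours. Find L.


L = lambda * W = 16.4 * 0.55 = 9.02

9.02


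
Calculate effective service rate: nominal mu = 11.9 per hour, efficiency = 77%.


Effective rate = mu * efficiency = 11.9 * 0.77 = 9.16 per hour

9.16 per hour


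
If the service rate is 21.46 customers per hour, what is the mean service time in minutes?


Mean service time = 60/mu = 60/21.46 = 2.8 minutes

2.8 minutes


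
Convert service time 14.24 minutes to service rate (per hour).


mu = 60 / avg_service_time = 60 / 14.24 = 4.21 per hour

4.21 per hour


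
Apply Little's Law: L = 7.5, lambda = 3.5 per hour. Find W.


W = L / lambda = 7.5 / 3.5 = 2.1429 hours

2.1429 hours


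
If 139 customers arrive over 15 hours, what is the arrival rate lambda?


lambda = total arrivals / time = 139 / 15 = 9.27 per hour

9.27 per hour


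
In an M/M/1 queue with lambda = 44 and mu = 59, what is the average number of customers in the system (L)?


rho = 44/59; L = rho/(1-rho) = 2.93

2.93


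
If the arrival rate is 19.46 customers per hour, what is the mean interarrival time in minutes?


Mean interarrival time = 60/lambda = 60/19.46 = 3.08 minutes

3.08 minutes


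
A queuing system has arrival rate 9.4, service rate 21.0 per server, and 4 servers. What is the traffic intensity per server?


rho = lambda / (c * mu) = 9.4 / (4 * 21.0) = 0.1119

0.1119


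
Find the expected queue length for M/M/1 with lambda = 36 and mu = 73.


rho = 36/73; Lq = rho^2/(1-rho) = 0.48

0.48


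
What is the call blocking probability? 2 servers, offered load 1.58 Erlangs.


B(N,A) = (A^N/N!) / sum(A^k/k!, k=0..N) with N=2, A=1.58 = 0.3261

0.3261


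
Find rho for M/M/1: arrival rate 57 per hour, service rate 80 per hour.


rho = lambda/mu = 57/80 = 0.7125

0.7125


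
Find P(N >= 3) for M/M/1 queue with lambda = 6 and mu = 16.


P(N >= 3) = rho^3 = (6/16)^3 = 0.0527

0.0527


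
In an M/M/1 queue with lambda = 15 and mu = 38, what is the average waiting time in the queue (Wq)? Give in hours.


rho = 15/38; Wq = rho/(mu - lambda) = 0.0172 hours

0.0172 hours


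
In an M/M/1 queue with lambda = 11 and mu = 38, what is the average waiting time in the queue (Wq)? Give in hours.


rho = 11/38; Wq = rho/(mu - lambda) = 0.0107 hours

0.0107 hours


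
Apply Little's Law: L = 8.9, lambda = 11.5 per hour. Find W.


W = L / lambda = 8.9 / 11.5 = 0.7739 hours

0.7739 hours


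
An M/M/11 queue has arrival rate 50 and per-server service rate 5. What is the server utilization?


rho = lambda/(c*mu) = 50/(11*5) = 0.9091

0.9091


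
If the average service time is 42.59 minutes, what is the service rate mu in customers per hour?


mu = 60 / avg_service_time = 60 / 42.59 = 1.41 per hour

1.41 per hour


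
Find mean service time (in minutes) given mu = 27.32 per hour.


Mean service time = 60/mu = 60/27.32 = 2.2 minutes

2.2 minutes


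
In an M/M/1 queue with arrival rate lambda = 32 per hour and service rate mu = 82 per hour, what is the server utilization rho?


rho = lambda/mu = 32/82 = 0.3902

0.3902


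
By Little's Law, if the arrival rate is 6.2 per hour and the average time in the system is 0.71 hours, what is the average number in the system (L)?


L = lambda * W = 6.2 * 0.71 = 4.4

4.4


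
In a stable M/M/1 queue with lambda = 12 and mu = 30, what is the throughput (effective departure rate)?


For a stable queue (lambda < mu), throughput = lambda = 12 per hour

12 per hour


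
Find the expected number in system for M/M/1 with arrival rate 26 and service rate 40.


rho = 26/40; L = rho/(1-rho) = 1.86

1.86


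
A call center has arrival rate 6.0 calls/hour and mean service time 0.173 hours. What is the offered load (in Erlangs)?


Offered load a = lambda * E[S] = 6.0 * 0.173 = 1.04 Erlangs

1.04 Erlangs


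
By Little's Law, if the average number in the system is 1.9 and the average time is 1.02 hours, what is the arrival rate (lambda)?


lambda = L / W = 1.9 / 1.02 = 1.86 per hour

1.86 per hour


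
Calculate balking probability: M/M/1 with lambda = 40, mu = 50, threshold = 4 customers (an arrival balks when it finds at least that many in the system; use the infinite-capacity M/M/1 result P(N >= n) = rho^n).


P(N >= 4) = rho^4 = (40/50)^4 = 0.4096

0.4096


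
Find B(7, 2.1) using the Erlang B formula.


B(N,A) = (A^N/N!) / sum(A^k/k!, k=0..N) with N=7, A=2.1 = 0.0044

0.0044


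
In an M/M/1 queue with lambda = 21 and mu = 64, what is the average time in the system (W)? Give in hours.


W = 1/(mu - lambda) = 1/(64 - 21) = 0.0233 hours

0.0233 hours


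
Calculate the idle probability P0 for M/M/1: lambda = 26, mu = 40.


P0 = 1 - rho = 1 - 26/40 = 0.35

0.35


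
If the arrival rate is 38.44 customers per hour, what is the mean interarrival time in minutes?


Mean interarrival time = 60/lambda = 60/38.44 = 1.56 minutes

1.56 minutes


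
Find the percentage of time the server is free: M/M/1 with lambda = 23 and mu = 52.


Idle fraction = (1 - rho) * 100 = (1 - 23/52) * 100 = 55.8%

55.8%


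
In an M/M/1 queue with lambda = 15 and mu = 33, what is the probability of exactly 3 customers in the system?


rho = 15/33; P(n) = (1-rho)*rho^n = (1-15/33)*(15/33)^3 = 0.0512

0.0512


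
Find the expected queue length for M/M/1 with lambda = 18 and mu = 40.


rho = 18/40; Lq = rho^2/(1-rho) = 0.37

0.37


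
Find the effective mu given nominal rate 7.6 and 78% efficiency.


Effective rate = mu * efficiency = 7.6 * 0.78 = 5.93 per hour

5.93 per hour


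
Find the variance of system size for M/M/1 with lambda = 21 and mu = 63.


rho = 21/63; Var(N) = rho/(1-rho)^2 = 0.75

0.75


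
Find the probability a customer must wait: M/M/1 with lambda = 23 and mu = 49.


P(wait) = rho = lambda/mu = 23/49 = 0.4694

0.4694


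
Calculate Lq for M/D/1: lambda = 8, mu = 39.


M/D/1: Lq = rho^2 / (2*(1-rho)) where rho = 8/39; Lq = 0.03

0.03


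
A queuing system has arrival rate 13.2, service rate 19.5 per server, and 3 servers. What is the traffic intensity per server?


rho = lambda / (c * mu) = 13.2 / (3 * 19.5) = 0.2256

0.2256


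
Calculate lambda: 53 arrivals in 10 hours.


lambda = total arrivals / time = 53 / 10 = 5.3 per hour

5.3 per hour


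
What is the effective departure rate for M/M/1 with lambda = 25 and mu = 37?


For a stable queue (lambda < mu), throughput = lambda = 25 per hour

25 per hour


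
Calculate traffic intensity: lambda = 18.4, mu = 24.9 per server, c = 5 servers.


rho = lambda / (c * mu) = 18.4 / (5 * 24.9) = 0.1478

0.1478


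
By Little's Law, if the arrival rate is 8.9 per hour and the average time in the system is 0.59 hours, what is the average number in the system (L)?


L = lambda * W = 8.9 * 0.59 = 5.25

5.25


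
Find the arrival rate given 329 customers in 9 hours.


lambda = total arrivals / time = 329 / 9 = 36.56 per hour

36.56 per hour


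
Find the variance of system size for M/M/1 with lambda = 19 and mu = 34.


rho = 19/34; Var(N) = rho/(1-rho)^2 = 2.87

2.87


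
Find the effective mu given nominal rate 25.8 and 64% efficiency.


Effective rate = mu * efficiency = 25.8 * 0.64 = 16.51 per hour

16.51 per hour


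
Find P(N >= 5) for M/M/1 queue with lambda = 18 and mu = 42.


P(N >= 5) = rho^5 = (18/42)^5 = 0.0145

0.0145


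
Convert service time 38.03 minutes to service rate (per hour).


mu = 60 / avg_service_time = 60 / 38.03 = 1.58 per hour

1.58 per hour


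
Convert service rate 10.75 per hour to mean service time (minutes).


Mean service time = 60/mu = 60/10.75 = 5.58 minutes

5.58 minutes


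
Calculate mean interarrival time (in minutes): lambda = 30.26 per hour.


Mean interarrival time = 60/lambda = 60/30.26 = 1.98 minutes

1.98 minutes


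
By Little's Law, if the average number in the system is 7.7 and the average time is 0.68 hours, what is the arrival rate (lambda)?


lambda = L / W = 7.7 / 0.68 = 11.32 per hour

11.32 per hour


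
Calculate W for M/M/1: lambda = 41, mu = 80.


W = 1/(mu - lambda) = 1/(80 - 41) = 0.0256 hours

0.0256 hours


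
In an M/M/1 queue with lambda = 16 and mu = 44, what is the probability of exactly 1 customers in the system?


rho = 16/44; P(n) = (1-rho)*rho^n = (1-16/44)*(16/44)^1 = 0.2314

0.2314


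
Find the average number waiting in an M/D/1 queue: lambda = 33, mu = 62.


M/D/1: Lq = rho^2 / (2*(1-rho)) where rho = 33/62; Lq = 0.3

0.3


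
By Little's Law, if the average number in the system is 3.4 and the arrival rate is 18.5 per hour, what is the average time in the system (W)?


W = L / lambda = 3.4 / 18.5 = 0.1838 hours

0.1838 hours


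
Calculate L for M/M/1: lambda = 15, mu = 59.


rho = 15/59; L = rho/(1-rho) = 0.34

0.34


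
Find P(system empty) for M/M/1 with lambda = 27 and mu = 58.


P0 = 1 - rho = 1 - 27/58 = 0.5345

0.5345


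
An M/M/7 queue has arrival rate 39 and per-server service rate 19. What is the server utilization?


rho = lambda/(c*mu) = 39/(7*19) = 0.2932

0.2932


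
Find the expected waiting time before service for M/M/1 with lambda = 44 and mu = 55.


rho = 44/55; Wq = rho/(mu - lambda) = 0.0727 hours

0.0727 hours


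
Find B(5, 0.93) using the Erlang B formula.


B(N,A) = (A^N/N!) / sum(A^k/k!, k=0..N) with N=5, A=0.93 = 0.0023

0.0023


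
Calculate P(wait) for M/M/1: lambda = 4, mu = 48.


P(wait) = rho = lambda/mu = 4/48 = 0.0833

0.0833


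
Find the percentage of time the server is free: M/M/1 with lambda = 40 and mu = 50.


Idle fraction = (1 - rho) * 100 = (1 - 40/50) * 100 = 20.0%

20.0%


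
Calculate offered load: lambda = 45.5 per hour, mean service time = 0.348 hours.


Offered load a = lambda * E[S] = 45.5 * 0.348 = 15.83 Erlangs

15.83 Erlangs


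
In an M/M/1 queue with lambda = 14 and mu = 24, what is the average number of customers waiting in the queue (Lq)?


rho = 14/24; Lq = rho^2/(1-rho) = 0.82

0.82


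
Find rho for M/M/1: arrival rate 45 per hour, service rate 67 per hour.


rho = lambda/mu = 45/67 = 0.6716

0.6716


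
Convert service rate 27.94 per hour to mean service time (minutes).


Mean service time = 60/mu = 60/27.94 = 2.15 minutes

2.15 minutes


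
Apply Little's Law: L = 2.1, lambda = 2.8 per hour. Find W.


W = L / lambda = 2.1 / 2.8 = 0.75 hours

0.75 hours


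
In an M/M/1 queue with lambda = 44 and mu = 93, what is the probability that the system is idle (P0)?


P0 = 1 - rho = 1 - 44/93 = 0.5269

0.5269


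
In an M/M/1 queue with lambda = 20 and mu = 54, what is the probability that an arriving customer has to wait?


P(wait) = rho = lambda/mu = 20/54 = 0.3704

0.3704


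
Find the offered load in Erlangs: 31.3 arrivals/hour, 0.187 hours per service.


Offered load a = lambda * E[S] = 31.3 * 0.187 = 5.85 Erlangs

5.85 Erlangs


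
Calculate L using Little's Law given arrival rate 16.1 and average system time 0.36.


L = lambda * W = 16.1 * 0.36 = 5.8

5.8


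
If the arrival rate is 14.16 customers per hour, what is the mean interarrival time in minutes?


Mean interarrival time = 60/lambda = 60/14.16 = 4.24 minutes

4.24 minutes


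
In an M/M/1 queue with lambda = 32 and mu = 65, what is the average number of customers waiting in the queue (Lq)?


rho = 32/65; Lq = rho^2/(1-rho) = 0.48

0.48


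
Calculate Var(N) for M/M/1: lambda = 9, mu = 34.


rho = 9/34; Var(N) = rho/(1-rho)^2 = 0.49

0.49


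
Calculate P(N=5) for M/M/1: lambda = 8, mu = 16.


rho = 8/16; P(n) = (1-rho)*rho^n = (1-8/16)*(8/16)^5 = 0.0156

0.0156


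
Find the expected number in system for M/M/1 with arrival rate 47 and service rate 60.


rho = 47/60; L = rho/(1-rho) = 3.62

3.62


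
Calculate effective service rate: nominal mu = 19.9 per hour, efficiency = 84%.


Effective rate = mu * efficiency = 19.9 * 0.84 = 16.72 per hour

16.72 per hour


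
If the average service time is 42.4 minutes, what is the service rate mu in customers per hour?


mu = 60 / avg_service_time = 60 / 42.4 = 1.42 per hour

1.42 per hour


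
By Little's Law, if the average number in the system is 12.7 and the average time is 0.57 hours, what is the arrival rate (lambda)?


lambda = L / W = 12.7 / 0.57 = 22.28 per hour

22.28 per hour


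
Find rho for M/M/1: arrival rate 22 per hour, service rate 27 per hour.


rho = lambda/mu = 22/27 = 0.8148

0.8148


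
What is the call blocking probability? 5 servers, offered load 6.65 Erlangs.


B(N,A) = (A^N/N!) / sum(A^k/k!, k=0..N) with N=5, A=6.65 = 0.4034

0.4034


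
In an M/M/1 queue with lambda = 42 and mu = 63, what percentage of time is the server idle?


Idle fraction = (1 - rho) * 100 = (1 - 42/63) * 100 = 33.3%

33.3%


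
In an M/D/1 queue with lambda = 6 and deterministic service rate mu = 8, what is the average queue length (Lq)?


M/D/1: Lq = rho^2 / (2*(1-rho)) where rho = 6/8; Lq = 1.13

1.13


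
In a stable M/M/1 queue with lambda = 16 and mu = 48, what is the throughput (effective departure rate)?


For a stable queue (lambda < mu), throughput = lambda = 16 per hour

16 per hour


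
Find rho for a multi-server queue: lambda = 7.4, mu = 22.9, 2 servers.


rho = lambda / (c * mu) = 7.4 / (2 * 22.9) = 0.1616

0.1616


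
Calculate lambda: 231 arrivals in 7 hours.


lambda = total arrivals / time = 231 / 7 = 33.0 per hour

33.0 per hour


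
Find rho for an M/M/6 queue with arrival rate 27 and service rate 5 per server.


rho = lambda/(c*mu) = 27/(6*5) = 0.9

0.9


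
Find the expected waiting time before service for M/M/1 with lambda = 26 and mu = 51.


rho = 26/51; Wq = rho/(mu - lambda) = 0.0204 hours

0.0204 hours


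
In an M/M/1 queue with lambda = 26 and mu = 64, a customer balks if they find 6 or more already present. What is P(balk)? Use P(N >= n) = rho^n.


P(N >= 6) = rho^6 = (26/64)^6 = 0.0045

0.0045


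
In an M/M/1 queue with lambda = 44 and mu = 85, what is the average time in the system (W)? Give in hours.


W = 1/(mu - lambda) = 1/(85 - 44) = 0.0244 hours

0.0244 hours


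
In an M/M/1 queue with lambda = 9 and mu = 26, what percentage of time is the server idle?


Idle fraction = (1 - rho) * 100 = (1 - 9/26) * 100 = 65.4%

65.4%


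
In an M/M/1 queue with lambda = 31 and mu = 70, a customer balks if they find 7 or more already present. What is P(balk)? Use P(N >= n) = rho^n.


P(N >= 7) = rho^7 = (31/70)^7 = 0.0033

0.0033


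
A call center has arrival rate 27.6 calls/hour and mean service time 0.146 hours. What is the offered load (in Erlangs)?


Offered load a = lambda * E[S] = 27.6 * 0.146 = 4.03 Erlangs

4.03 Erlangs


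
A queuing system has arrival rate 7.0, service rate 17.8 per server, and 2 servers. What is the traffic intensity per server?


rho = lambda / (c * mu) = 7.0 / (2 * 17.8) = 0.1966

0.1966


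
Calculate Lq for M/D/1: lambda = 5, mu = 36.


M/D/1: Lq = rho^2 / (2*(1-rho)) where rho = 5/36; Lq = 0.01

0.01


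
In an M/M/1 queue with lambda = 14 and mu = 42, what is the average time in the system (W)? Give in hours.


W = 1/(mu - lambda) = 1/(42 - 14) = 0.0357 hours

0.0357 hours


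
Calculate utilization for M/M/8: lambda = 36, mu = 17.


rho = lambda/(c*mu) = 36/(8*17) = 0.2647

0.2647


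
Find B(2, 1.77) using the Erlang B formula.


B(N,A) = (A^N/N!) / sum(A^k/k!, k=0..N) with N=2, A=1.77 = 0.3612

0.3612


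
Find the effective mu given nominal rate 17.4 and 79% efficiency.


Effective rate = mu * efficiency = 17.4 * 0.79 = 13.75 per hour

13.75 per hour


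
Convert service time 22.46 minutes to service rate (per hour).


mu = 60 / avg_service_time = 60 / 22.46 = 2.67 per hour

2.67 per hour


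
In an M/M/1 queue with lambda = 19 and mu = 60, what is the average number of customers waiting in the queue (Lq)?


rho = 19/60; Lq = rho^2/(1-rho) = 0.15

0.15


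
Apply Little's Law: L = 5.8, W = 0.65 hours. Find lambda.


lambda = L / W = 5.8 / 0.65 = 8.92 per hour

8.92 per hour


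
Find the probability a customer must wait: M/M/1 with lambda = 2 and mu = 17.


P(wait) = rho = lambda/mu = 2/17 = 0.1176

0.1176


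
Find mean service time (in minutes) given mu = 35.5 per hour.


Mean service time = 60/mu = 60/35.5 = 1.69 minutes

1.69 minutes


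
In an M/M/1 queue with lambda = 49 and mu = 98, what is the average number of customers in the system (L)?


rho = 49/98; L = rho/(1-rho) = 1.0

1.0


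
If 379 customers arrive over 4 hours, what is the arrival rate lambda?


lambda = total arrivals / time = 379 / 4 = 94.75 per hour

94.75 per hour


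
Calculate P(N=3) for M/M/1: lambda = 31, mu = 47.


rho = 31/47; P(n) = (1-rho)*rho^n = (1-31/47)*(31/47)^3 = 0.0977

0.0977


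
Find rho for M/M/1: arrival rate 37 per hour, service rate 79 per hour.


rho = lambda/mu = 37/79 = 0.4684

0.4684


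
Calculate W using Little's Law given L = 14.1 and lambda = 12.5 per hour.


W = L / lambda = 14.1 / 12.5 = 1.128 hours

1.128 hours


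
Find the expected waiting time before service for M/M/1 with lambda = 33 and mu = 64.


rho = 33/64; Wq = rho/(mu - lambda) = 0.0166 hours

0.0166 hours


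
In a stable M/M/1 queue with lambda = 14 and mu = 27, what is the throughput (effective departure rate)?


For a stable queue (lambda < mu), throughput = lambda = 14 per hour

14 per hour


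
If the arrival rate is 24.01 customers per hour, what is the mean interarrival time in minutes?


Mean interarrival time = 60/lambda = 60/24.01 = 2.5 minutes

2.5 minutes


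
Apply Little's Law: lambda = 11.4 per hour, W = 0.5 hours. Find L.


L = lambda * W = 11.4 * 0.5 = 5.7

5.7


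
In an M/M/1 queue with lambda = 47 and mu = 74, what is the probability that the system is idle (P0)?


P0 = 1 - rho = 1 - 47/74 = 0.3649

0.3649


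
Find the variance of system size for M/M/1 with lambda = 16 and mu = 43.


rho = 16/43; Var(N) = rho/(1-rho)^2 = 0.94

0.94


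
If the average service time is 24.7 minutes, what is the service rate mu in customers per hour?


mu = 60 / avg_service_time = 60 / 24.7 = 2.43 per hour

2.43 per hour


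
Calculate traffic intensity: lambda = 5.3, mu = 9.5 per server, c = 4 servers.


rho = lambda / (c * mu) = 5.3 / (4 * 9.5) = 0.1395

0.1395


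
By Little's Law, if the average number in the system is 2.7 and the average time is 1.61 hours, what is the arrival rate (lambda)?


lambda = L / W = 2.7 / 1.61 = 1.68 per hour

1.68 per hour


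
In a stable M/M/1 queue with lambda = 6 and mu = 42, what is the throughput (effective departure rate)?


For a stable queue (lambda < mu), throughput = lambda = 6 per hour

6 per hour


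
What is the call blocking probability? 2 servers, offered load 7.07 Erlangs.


B(N,A) = (A^N/N!) / sum(A^k/k!, k=0..N) with N=2, A=7.07 = 0.7559

0.7559


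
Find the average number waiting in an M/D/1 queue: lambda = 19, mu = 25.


M/D/1: Lq = rho^2 / (2*(1-rho)) where rho = 19/25; Lq = 1.2

1.2
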